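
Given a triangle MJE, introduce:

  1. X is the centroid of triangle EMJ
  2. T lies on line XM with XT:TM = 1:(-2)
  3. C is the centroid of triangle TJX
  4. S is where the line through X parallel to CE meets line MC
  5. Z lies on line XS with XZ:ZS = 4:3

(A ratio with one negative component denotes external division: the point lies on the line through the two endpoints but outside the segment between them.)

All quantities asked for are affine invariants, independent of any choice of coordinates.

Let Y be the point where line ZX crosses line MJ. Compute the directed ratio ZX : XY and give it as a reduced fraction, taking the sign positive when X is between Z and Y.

ZX:XY = -4/21

Set M = (0, 0), J = (1, 0), E = (0, 1); any affine frame gives the same invariant.
1. X is the centroid of triangle EMJ ⇒ X = (1/3, 1/3)
2. T lies on line XM with XT:TM = 1:(-2) ⇒ T = (2/3, 2/3)
3. C is the centroid of triangle TJX ⇒ C = (2/3, 1/3)
4. S is where the line through X parallel to CE meets line MC ⇒ S = (4/9, 2/9)
5. Z lies on line XS with XZ:ZS = 4:3 ⇒ Z = (25/63, 17/63)
line ZX meets MJ at Y = (2/3, 0)
X = Z + t·(Y−Z) with t = -4/17, so ZX:XY = -4/17:21/17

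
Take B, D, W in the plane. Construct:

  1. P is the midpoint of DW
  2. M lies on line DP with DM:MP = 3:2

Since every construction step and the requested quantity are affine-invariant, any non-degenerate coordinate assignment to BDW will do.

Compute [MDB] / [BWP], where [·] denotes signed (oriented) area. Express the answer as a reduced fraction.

[MDB]:[BWP] = 3/5

Set B = (0, 0), D = (1, 0), W = (0, 1); any affine frame gives the same invariant.
1. P is the midpoint of DW ⇒ P = (1/2, 1/2)
2. M lies on line DP with DM:MP = 3:2 ⇒ M = (7/10, 3/10)
2·[MDB] = -3/10, 2·[BWP] = -1/2
[MDB]:[BWP] = -3/10:-1/2 = 3/5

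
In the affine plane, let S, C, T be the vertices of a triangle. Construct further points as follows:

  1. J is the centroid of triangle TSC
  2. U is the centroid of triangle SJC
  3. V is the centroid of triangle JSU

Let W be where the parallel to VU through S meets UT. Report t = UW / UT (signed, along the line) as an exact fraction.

t = -1/4

Choose coordinates S = (0, 0), C = (1, 0), T = (0, 1).
1. J is the centroid of triangle TSC ⇒ J = (1/3, 1/3)
2. U is the centroid of triangle SJC ⇒ U = (4/9, 1/9)
3. V is the centroid of triangle JSU ⇒ V = (7/27, 4/27)
through S parallel to VU: direction (5/27, -1/27); meets UT at W = (5/9, -1/9)
W = U + t·(T−U) with t = -1/4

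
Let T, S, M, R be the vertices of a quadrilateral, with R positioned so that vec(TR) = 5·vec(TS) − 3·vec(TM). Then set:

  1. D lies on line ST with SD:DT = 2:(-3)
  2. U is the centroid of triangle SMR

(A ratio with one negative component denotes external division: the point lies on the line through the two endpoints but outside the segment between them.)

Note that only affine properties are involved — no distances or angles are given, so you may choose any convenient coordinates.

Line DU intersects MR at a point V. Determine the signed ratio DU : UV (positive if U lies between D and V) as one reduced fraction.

Assign T = (0, 0), S = (1, 0), M = (0, 1), R = (5, -3) — the answer is frame-independent, so this choice is without loss of generality.
1. D lies on line ST with SD:DT = 2:(-3) ⇒ D = (3, 0)
2. U is the centroid of triangle SMR ⇒ U = (2, -2/3)
line DU meets MR at V = (45/22, -7/11)
U = D + t·(V−D) with t = 22/21, so DU:UV = 22/21:-1/21

DU:UV = -22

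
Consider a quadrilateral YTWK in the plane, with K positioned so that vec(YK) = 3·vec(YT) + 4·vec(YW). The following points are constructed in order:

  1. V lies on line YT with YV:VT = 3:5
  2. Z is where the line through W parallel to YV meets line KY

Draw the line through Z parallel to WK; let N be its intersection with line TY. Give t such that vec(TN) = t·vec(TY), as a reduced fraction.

t = 5/4

Assign Y = (0, 0), T = (1, 0), W = (0, 1), K = (3, 4) — the answer is frame-independent, so this choice is without loss of generality.
1. V lies on line YT with YV:VT = 3:5 ⇒ V = (3/8, 0)
2. Z is where the line through W parallel to YV meets line KY ⇒ Z = (3/4, 1)
through Z parallel to WK: direction (3, 3); meets TY at N = (-1/4, 0)
N = T + t·(Y−T) with t = 5/4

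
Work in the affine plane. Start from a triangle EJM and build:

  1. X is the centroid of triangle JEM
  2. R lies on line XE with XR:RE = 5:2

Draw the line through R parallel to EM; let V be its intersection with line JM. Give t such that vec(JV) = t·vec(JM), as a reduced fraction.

Assign E = (0, 0), J = (1, 0), M = (0, 1) — the answer is frame-independent, so this choice is without loss of generality.
1. X is the centroid of triangle JEM ⇒ X = (1/3, 1/3)
2. R lies on line XE with XR:RE = 5:2 ⇒ R = (2/21, 2/21)
through R parallel to EM: direction (0, 1); meets JM at V = (2/21, 19/21)
V = J + t·(M−J) with t = 19/21

t = 19/21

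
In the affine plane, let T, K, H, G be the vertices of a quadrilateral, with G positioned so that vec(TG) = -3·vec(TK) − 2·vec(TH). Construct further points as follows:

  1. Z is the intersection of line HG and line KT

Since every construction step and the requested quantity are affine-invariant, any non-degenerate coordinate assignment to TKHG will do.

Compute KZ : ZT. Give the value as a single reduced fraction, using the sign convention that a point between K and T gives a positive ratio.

KZ:ZT = -2

Work in coordinates with T = (0, 0), K = (1, 0), H = (0, 1), G = (-3, -2).
1. Z is the intersection of line HG and line KT ⇒ Z = (-1, 0)
Z = K + t·(T−K) with t = 2, so KZ:ZT = t:(1−t) = 2:-1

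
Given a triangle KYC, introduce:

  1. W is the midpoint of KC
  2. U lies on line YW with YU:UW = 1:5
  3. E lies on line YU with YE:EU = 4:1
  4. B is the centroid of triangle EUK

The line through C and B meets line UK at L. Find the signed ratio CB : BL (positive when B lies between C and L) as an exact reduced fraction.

CB:BL = -151

Assign K = (0, 0), Y = (1, 0), C = (0, 1) — the answer is frame-independent, so this choice is without loss of generality.
1. W is the midpoint of KC ⇒ W = (0, 1/2)
2. U lies on line YW with YU:UW = 1:5 ⇒ U = (5/6, 1/12)
3. E lies on line YU with YE:EU = 4:1 ⇒ E = (13/15, 1/15)
4. B is the centroid of triangle EUK ⇒ B = (17/30, 1/20)
line CB meets UK at L = (85/151, 17/302)
B = C + t·(L−C) with t = 151/150, so CB:BL = 151/150:-1/150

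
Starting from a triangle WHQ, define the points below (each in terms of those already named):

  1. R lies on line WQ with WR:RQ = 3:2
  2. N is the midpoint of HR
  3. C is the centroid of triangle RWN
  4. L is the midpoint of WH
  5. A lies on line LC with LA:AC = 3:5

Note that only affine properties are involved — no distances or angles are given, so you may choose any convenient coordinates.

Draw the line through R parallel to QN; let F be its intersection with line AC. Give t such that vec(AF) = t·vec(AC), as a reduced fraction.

t = 9/25

Assign W = (0, 0), H = (1, 0), Q = (0, 1) — the answer is frame-independent, so this choice is without loss of generality.
1. R lies on line WQ with WR:RQ = 3:2 ⇒ R = (0, 3/5)
2. N is the midpoint of HR ⇒ N = (1/2, 3/10)
3. C is the centroid of triangle RWN ⇒ C = (1/6, 3/10)
4. L is the midpoint of WH ⇒ L = (1/2, 0)
5. A lies on line LC with LA:AC = 3:5 ⇒ A = (3/8, 9/80)
through R parallel to QN: direction (1/2, -7/10); meets AC at F = (3/10, 9/50)
F = A + t·(C−A) with t = 9/25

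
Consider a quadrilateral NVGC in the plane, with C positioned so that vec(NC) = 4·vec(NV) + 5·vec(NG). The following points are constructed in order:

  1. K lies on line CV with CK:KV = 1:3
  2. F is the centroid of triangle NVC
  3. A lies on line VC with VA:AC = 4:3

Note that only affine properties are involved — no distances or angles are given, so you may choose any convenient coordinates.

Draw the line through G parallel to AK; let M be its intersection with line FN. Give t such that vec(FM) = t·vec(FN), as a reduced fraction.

t = 19/10

Set N = (0, 0), V = (1, 0), G = (0, 1), C = (4, 5); any affine frame gives the same invariant.
1. K lies on line CV with CK:KV = 1:3 ⇒ K = (13/4, 15/4)
2. F is the centroid of triangle NVC ⇒ F = (5/3, 5/3)
3. A lies on line VC with VA:AC = 4:3 ⇒ A = (19/7, 20/7)
through G parallel to AK: direction (15/28, 25/28); meets FN at M = (-3/2, -3/2)
M = F + t·(N−F) with t = 19/10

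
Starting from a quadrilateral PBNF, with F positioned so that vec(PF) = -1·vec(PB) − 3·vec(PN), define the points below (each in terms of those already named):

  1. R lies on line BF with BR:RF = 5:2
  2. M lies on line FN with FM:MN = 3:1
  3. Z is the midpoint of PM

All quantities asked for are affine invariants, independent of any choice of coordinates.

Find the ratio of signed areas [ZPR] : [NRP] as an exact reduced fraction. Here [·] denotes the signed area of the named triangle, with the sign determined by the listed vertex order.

Work in coordinates with P = (0, 0), B = (1, 0), N = (0, 1), F = (-1, -3).
1. R lies on line BF with BR:RF = 5:2 ⇒ R = (-3/7, -15/7)
2. M lies on line FN with FM:MN = 3:1 ⇒ M = (-1/4, 0)
3. Z is the midpoint of PM ⇒ Z = (-1/8, 0)
2·[ZPR] = -15/56, 2·[NRP] = 3/7
[ZPR]:[NRP] = -15/56:3/7 = -5/8

[ZPR]:[NRP] = -5/8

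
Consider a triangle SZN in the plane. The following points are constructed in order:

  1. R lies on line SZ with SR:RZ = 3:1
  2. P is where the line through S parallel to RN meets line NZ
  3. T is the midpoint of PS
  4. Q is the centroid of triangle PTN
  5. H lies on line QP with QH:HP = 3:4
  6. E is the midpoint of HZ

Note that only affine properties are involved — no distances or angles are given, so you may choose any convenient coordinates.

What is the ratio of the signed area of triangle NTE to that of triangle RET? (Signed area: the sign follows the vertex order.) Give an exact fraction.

[NTE]:[RET] = -3/11

Set S = (0, 0), Z = (1, 0), N = (0, 1); any affine frame gives the same invariant.
1. R lies on line SZ with SR:RZ = 3:1 ⇒ R = (3/4, 0)
2. P is where the line through S parallel to RN meets line NZ ⇒ P = (-3, 4)
3. T is the midpoint of PS ⇒ T = (-3/2, 2)
4. Q is the centroid of triangle PTN ⇒ Q = (-3/2, 7/3)
5. H lies on line QP with QH:HP = 3:4 ⇒ H = (-15/7, 64/21)
6. E is the midpoint of HZ ⇒ E = (-4/7, 32/21)
2·[NTE] = -3/14, 2·[RET] = 11/14
[NTE]:[RET] = -3/14:11/14 = -3/11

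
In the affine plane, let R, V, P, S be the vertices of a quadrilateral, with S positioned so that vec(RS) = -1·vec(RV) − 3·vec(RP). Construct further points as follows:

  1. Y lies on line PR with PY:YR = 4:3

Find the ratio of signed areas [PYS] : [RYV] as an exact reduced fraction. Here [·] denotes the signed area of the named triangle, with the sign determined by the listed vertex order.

[PYS]:[RYV] = 4/3

Choose coordinates R = (0, 0), V = (1, 0), P = (0, 1), S = (-1, -3).
1. Y lies on line PR with PY:YR = 4:3 ⇒ Y = (0, 3/7)
2·[PYS] = -4/7, 2·[RYV] = -3/7
[PYS]:[RYV] = -4/7:-3/7 = 4/3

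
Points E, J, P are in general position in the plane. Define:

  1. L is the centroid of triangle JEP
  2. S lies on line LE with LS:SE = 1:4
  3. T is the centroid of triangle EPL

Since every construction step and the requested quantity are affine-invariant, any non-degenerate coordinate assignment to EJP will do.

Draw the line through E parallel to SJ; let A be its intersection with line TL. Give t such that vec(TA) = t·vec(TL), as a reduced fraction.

t = 16

Set E = (0, 0), J = (1, 0), P = (0, 1); any affine frame gives the same invariant.
1. L is the centroid of triangle JEP ⇒ L = (1/3, 1/3)
2. S lies on line LE with LS:SE = 1:4 ⇒ S = (4/15, 4/15)
3. T is the centroid of triangle EPL ⇒ T = (1/9, 4/9)
through E parallel to SJ: direction (11/15, -4/15); meets TL at A = (11/3, -4/3)
A = T + t·(L−T) with t = 16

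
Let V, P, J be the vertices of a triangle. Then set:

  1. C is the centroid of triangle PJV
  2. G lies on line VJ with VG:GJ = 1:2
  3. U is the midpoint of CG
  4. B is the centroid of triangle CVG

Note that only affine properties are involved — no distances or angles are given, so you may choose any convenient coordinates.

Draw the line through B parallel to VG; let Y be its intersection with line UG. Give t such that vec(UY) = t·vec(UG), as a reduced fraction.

t = 1/3

Set V = (0, 0), P = (1, 0), J = (0, 1); any affine frame gives the same invariant.
1. C is the centroid of triangle PJV ⇒ C = (1/3, 1/3)
2. G lies on line VJ with VG:GJ = 1:2 ⇒ G = (0, 1/3)
3. U is the midpoint of CG ⇒ U = (1/6, 1/3)
4. B is the centroid of triangle CVG ⇒ B = (1/9, 2/9)
through B parallel to VG: direction (0, 1/3); meets UG at Y = (1/9, 1/3)
Y = U + t·(G−U) with t = 1/3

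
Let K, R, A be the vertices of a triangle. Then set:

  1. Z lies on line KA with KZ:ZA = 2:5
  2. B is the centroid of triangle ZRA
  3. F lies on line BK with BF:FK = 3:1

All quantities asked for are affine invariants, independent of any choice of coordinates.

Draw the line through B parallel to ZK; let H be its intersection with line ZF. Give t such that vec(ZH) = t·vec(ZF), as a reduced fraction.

Set K = (0, 0), R = (1, 0), A = (0, 1); any affine frame gives the same invariant.
1. Z lies on line KA with KZ:ZA = 2:5 ⇒ Z = (0, 2/7)
2. B is the centroid of triangle ZRA ⇒ B = (1/3, 3/7)
3. F lies on line BK with BF:FK = 3:1 ⇒ F = (1/12, 3/28)
through B parallel to ZK: direction (0, -2/7); meets ZF at H = (1/3, -3/7)
H = Z + t·(F−Z) with t = 4

t = 4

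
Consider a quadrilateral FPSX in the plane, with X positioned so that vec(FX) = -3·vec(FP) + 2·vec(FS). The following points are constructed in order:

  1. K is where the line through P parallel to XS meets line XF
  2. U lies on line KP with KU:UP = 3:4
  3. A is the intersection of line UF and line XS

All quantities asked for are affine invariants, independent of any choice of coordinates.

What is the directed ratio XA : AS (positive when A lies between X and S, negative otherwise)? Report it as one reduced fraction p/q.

Assign F = (0, 0), P = (1, 0), S = (0, 1), X = (-3, 2) — the answer is frame-independent, so this choice is without loss of generality.
1. K is where the line through P parallel to XS meets line XF ⇒ K = (-1, 2/3)
2. U lies on line KP with KU:UP = 3:4 ⇒ U = (-1/7, 8/21)
3. A is the intersection of line UF and line XS ⇒ A = (-3/7, 8/7)
A = X + t·(S−X) with t = 6/7, so XA:AS = t:(1−t) = 6/7:1/7

XA:AS = 6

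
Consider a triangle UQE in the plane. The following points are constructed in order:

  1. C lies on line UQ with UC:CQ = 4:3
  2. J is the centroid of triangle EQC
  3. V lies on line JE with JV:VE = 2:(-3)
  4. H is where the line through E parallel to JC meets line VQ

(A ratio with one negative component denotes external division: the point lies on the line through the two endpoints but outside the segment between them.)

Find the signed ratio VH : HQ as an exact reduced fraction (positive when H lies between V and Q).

Work in coordinates with U = (0, 0), Q = (1, 0), E = (0, 1).
1. C lies on line UQ with UC:CQ = 4:3 ⇒ C = (4/7, 0)
2. J is the centroid of triangle EQC ⇒ J = (11/21, 1/3)
3. V lies on line JE with JV:VE = 2:(-3) ⇒ V = (11/7, -1)
4. H is where the line through E parallel to JC meets line VQ ⇒ H = (-1/7, 2)
H = V + t·(Q−V) with t = 3, so VH:HQ = t:(1−t) = 3:-2

VH:HQ = -3/2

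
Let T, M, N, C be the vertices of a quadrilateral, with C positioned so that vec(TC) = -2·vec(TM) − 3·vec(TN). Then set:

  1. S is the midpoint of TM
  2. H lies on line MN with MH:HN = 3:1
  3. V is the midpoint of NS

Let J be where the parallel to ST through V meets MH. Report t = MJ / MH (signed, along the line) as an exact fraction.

t = 2/3

Assign T = (0, 0), M = (1, 0), N = (0, 1), C = (-2, -3) — the answer is frame-independent, so this choice is without loss of generality.
1. S is the midpoint of TM ⇒ S = (1/2, 0)
2. H lies on line MN with MH:HN = 3:1 ⇒ H = (1/4, 3/4)
3. V is the midpoint of NS ⇒ V = (1/4, 1/2)
through V parallel to ST: direction (-1/2, 0); meets MH at J = (1/2, 1/2)
J = M + t·(H−M) with t = 2/3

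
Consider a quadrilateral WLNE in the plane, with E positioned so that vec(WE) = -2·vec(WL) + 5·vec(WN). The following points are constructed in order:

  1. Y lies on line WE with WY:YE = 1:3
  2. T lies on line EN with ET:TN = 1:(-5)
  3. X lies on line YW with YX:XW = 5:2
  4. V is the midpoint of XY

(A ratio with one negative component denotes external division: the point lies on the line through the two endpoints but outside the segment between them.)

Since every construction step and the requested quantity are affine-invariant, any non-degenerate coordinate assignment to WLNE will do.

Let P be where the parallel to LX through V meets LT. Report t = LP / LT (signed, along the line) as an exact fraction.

t = 25/314

Choose coordinates W = (0, 0), L = (1, 0), N = (0, 1), E = (-2, 5).
1. Y lies on line WE with WY:YE = 1:3 ⇒ Y = (-1/2, 5/4)
2. T lies on line EN with ET:TN = 1:(-5) ⇒ T = (-5/2, 6)
3. X lies on line YW with YX:XW = 5:2 ⇒ X = (-1/7, 5/14)
4. V is the midpoint of XY ⇒ V = (-9/28, 45/56)
through V parallel to LX: direction (-8/7, 5/14); meets LT at P = (453/628, 75/157)
P = L + t·(T−L) with t = 25/314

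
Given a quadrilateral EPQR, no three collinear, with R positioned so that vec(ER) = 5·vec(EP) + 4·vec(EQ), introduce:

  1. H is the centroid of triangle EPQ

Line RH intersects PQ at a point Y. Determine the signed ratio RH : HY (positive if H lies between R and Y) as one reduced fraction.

Set E = (0, 0), P = (1, 0), Q = (0, 1), R = (5, 4); any affine frame gives the same invariant.
1. H is the centroid of triangle EPQ ⇒ H = (1/3, 1/3)
line RH meets PQ at Y = (13/25, 12/25)
H = R + t·(Y−R) with t = 25/24, so RH:HY = 25/24:-1/24

RH:HY = -25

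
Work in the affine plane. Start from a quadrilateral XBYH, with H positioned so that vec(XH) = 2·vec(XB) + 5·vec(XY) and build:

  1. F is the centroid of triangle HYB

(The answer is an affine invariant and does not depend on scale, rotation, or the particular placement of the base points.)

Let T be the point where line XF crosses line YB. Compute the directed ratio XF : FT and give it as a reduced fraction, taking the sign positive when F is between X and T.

XF:FT = -3/2

Assign X = (0, 0), B = (1, 0), Y = (0, 1), H = (2, 5) — the answer is frame-independent, so this choice is without loss of generality.
1. F is the centroid of triangle HYB ⇒ F = (1, 2)
line XF meets YB at T = (1/3, 2/3)
F = X + t·(T−X) with t = 3, so XF:FT = 3:-2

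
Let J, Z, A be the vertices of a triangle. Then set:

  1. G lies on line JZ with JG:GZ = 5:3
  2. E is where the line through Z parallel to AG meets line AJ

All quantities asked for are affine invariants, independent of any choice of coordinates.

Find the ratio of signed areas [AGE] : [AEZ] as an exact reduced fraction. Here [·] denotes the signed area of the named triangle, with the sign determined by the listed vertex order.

Choose coordinates J = (0, 0), Z = (1, 0), A = (0, 1).
1. G lies on line JZ with JG:GZ = 5:3 ⇒ G = (5/8, 0)
2. E is where the line through Z parallel to AG meets line AJ ⇒ E = (0, 8/5)
2·[AGE] = 3/8, 2·[AEZ] = -3/5
[AGE]:[AEZ] = 3/8:-3/5 = -5/8

[AGE]:[AEZ] = -5/8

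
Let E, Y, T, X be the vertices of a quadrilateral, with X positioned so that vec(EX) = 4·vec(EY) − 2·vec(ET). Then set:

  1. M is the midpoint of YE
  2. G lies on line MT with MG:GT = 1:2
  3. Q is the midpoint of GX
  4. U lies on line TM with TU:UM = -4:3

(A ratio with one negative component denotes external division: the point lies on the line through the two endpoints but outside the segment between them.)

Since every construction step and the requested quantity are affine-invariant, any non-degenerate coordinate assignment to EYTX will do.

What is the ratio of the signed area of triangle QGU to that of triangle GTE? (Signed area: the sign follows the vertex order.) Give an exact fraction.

Set E = (0, 0), Y = (1, 0), T = (0, 1), X = (4, -2); any affine frame gives the same invariant.
1. M is the midpoint of YE ⇒ M = (1/2, 0)
2. G lies on line MT with MG:GT = 1:2 ⇒ G = (1/3, 1/3)
3. Q is the midpoint of GX ⇒ Q = (13/6, -5/6)
4. U lies on line TM with TU:UM = -4:3 ⇒ U = (2, -3)
2·[QGU] = 25/6, 2·[GTE] = 1/3
[QGU]:[GTE] = 25/6:1/3 = 25/2

[QGU]:[GTE] = 25/2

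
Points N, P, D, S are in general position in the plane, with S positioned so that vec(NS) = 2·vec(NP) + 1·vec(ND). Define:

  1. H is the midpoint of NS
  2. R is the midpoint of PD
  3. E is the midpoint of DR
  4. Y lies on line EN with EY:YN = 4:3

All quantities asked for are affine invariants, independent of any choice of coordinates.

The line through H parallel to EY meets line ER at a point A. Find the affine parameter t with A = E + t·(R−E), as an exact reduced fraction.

Choose coordinates N = (0, 0), P = (1, 0), D = (0, 1), S = (2, 1).
1. H is the midpoint of NS ⇒ H = (1, 1/2)
2. R is the midpoint of PD ⇒ R = (1/2, 1/2)
3. E is the midpoint of DR ⇒ E = (1/4, 3/4)
4. Y lies on line EN with EY:YN = 4:3 ⇒ Y = (3/28, 9/28)
through H parallel to EY: direction (-1/7, -3/7); meets ER at A = (7/8, 1/8)
A = E + t·(R−E) with t = 5/2

t = 5/2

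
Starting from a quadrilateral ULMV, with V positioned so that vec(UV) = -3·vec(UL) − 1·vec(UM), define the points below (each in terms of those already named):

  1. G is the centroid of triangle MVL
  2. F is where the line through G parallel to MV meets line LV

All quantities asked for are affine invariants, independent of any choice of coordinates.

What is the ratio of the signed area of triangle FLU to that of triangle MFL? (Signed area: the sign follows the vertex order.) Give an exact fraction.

[FLU]:[MFL] = 1/5

Assign U = (0, 0), L = (1, 0), M = (0, 1), V = (-3, -1) — the answer is frame-independent, so this choice is without loss of generality.
1. G is the centroid of triangle MVL ⇒ G = (-2/3, 0)
2. F is where the line through G parallel to MV meets line LV ⇒ F = (-5/3, -2/3)
2·[FLU] = 2/3, 2·[MFL] = 10/3
[FLU]:[MFL] = 2/3:10/3 = 1/5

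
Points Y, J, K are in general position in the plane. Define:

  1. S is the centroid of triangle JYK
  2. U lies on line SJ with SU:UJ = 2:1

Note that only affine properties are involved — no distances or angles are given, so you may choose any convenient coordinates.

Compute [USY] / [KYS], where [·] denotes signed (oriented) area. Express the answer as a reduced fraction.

[USY]:[KYS] = 2/3

Set Y = (0, 0), J = (1, 0), K = (0, 1); any affine frame gives the same invariant.
1. S is the centroid of triangle JYK ⇒ S = (1/3, 1/3)
2. U lies on line SJ with SU:UJ = 2:1 ⇒ U = (7/9, 1/9)
2·[USY] = 2/9, 2·[KYS] = 1/3
[USY]:[KYS] = 2/9:1/3 = 2/3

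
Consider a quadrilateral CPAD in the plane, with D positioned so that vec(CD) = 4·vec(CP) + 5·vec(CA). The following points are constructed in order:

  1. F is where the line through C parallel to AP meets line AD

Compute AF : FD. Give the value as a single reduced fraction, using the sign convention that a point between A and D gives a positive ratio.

AF:FD = -1/9

Choose coordinates C = (0, 0), P = (1, 0), A = (0, 1), D = (4, 5).
1. F is where the line through C parallel to AP meets line AD ⇒ F = (-1/2, 1/2)
F = A + t·(D−A) with t = -1/8, so AF:FD = t:(1−t) = -1/8:9/8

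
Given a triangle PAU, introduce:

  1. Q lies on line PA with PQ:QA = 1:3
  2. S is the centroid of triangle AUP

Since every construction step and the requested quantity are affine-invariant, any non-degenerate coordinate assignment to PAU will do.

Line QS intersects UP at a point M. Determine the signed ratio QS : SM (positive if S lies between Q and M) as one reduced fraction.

Assign P = (0, 0), A = (1, 0), U = (0, 1) — the answer is frame-independent, so this choice is without loss of generality.
1. Q lies on line PA with PQ:QA = 1:3 ⇒ Q = (1/4, 0)
2. S is the centroid of triangle AUP ⇒ S = (1/3, 1/3)
line QS meets UP at M = (0, -1)
S = Q + t·(M−Q) with t = -1/3, so QS:SM = -1/3:4/3

QS:SM = -1/4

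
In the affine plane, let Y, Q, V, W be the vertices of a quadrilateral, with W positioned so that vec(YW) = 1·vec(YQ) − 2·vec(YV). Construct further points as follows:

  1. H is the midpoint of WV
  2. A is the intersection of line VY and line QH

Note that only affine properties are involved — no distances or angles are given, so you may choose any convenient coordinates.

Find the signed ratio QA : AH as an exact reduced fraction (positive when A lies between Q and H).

QA:AH = -2

Work in coordinates with Y = (0, 0), Q = (1, 0), V = (0, 1), W = (1, -2).
1. H is the midpoint of WV ⇒ H = (1/2, -1/2)
2. A is the intersection of line VY and line QH ⇒ A = (0, -1)
A = Q + t·(H−Q) with t = 2, so QA:AH = t:(1−t) = 2:-1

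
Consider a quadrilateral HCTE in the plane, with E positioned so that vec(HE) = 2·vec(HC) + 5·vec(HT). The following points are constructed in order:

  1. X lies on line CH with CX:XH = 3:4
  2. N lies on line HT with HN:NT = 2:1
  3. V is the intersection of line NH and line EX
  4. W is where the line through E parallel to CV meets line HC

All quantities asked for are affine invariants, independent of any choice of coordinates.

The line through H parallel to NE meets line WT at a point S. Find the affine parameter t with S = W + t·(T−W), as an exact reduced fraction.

Set H = (0, 0), C = (1, 0), T = (0, 1), E = (2, 5); any affine frame gives the same invariant.
1. X lies on line CH with CX:XH = 3:4 ⇒ X = (4/7, 0)
2. N lies on line HT with HN:NT = 2:1 ⇒ N = (0, 2/3)
3. V is the intersection of line NH and line EX ⇒ V = (0, -2)
4. W is where the line through E parallel to CV meets line HC ⇒ W = (-1/2, 0)
through H parallel to NE: direction (2, 13/3); meets WT at S = (6, 13)
S = W + t·(T−W) with t = 13

t = 13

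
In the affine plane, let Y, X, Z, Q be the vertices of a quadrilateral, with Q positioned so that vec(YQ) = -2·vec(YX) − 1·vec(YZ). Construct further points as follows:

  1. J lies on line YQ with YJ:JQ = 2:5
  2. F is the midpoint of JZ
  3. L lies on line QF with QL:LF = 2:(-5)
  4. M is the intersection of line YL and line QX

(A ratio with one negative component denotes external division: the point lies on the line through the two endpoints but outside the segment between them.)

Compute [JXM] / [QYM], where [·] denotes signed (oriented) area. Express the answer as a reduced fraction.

Work in coordinates with Y = (0, 0), X = (1, 0), Z = (0, 1), Q = (-2, -1).
1. J lies on line YQ with YJ:JQ = 2:5 ⇒ J = (-4/7, -2/7)
2. F is the midpoint of JZ ⇒ F = (-2/7, 5/14)
3. L lies on line QF with QL:LF = 2:(-5) ⇒ L = (-22/7, -40/21)
4. M is the intersection of line YL and line QX ⇒ M = (-11/9, -20/27)
2·[JXM] = -100/189, 2·[QYM] = -7/27
[JXM]:[QYM] = -100/189:-7/27 = 100/49

[JXM]:[QYM] = 100/49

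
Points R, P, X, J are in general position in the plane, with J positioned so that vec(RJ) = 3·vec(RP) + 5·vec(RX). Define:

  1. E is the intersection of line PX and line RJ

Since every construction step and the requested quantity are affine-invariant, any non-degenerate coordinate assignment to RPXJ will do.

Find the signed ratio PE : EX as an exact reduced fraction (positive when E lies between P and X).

PE:EX = 5/3

Assign R = (0, 0), P = (1, 0), X = (0, 1), J = (3, 5) — the answer is frame-independent, so this choice is without loss of generality.
1. E is the intersection of line PX and line RJ ⇒ E = (3/8, 5/8)
E = P + t·(X−P) with t = 5/8, so PE:EX = t:(1−t) = 5/8:3/8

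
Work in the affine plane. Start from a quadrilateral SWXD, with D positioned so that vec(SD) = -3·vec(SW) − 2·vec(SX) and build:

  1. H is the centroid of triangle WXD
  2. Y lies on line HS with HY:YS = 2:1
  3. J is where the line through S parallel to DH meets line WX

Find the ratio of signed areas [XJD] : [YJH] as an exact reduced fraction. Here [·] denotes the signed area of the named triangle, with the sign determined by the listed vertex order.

Assign S = (0, 0), W = (1, 0), X = (0, 1), D = (-3, -2) — the answer is frame-independent, so this choice is without loss of generality.
1. H is the centroid of triangle WXD ⇒ H = (-2/3, -1/3)
2. Y lies on line HS with HY:YS = 2:1 ⇒ Y = (-2/9, -1/9)
3. J is where the line through S parallel to DH meets line WX ⇒ J = (7/12, 5/12)
2·[XJD] = -7/2, 2·[YJH] = 1/18
[XJD]:[YJH] = -7/2:1/18 = -63

[XJD]:[YJH] = -63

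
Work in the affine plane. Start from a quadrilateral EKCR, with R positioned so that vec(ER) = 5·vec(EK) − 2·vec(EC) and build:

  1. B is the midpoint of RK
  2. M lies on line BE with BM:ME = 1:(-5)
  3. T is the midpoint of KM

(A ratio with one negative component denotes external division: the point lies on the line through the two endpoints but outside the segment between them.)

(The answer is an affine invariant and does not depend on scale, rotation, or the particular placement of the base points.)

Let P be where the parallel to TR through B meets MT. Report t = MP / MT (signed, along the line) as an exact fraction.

t = 3/2

Set E = (0, 0), K = (1, 0), C = (0, 1), R = (5, -2); any affine frame gives the same invariant.
1. B is the midpoint of RK ⇒ B = (3, -1)
2. M lies on line BE with BM:ME = 1:(-5) ⇒ M = (15/4, -5/4)
3. T is the midpoint of KM ⇒ T = (19/8, -5/8)
through B parallel to TR: direction (21/8, -11/8); meets MT at P = (27/16, -5/16)
P = M + t·(T−M) with t = 3/2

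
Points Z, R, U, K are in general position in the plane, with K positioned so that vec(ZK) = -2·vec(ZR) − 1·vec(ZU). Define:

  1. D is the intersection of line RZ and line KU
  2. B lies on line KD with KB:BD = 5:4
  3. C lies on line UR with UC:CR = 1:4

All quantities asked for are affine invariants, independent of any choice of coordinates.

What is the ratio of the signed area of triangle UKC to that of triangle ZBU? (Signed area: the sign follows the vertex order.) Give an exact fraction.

[UKC]:[ZBU] = -36/65

Set Z = (0, 0), R = (1, 0), U = (0, 1), K = (-2, -1); any affine frame gives the same invariant.
1. D is the intersection of line RZ and line KU ⇒ D = (-1, 0)
2. B lies on line KD with KB:BD = 5:4 ⇒ B = (-13/9, -4/9)
3. C lies on line UR with UC:CR = 1:4 ⇒ C = (1/5, 4/5)
2·[UKC] = 4/5, 2·[ZBU] = -13/9
[UKC]:[ZBU] = 4/5:-13/9 = -36/65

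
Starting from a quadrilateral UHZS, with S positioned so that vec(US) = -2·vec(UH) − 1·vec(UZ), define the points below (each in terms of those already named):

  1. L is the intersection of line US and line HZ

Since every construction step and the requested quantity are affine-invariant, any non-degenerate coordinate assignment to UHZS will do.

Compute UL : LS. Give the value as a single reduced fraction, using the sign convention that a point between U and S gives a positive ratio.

UL:LS = -1/4

Choose coordinates U = (0, 0), H = (1, 0), Z = (0, 1), S = (-2, -1).
1. L is the intersection of line US and line HZ ⇒ L = (2/3, 1/3)
L = U + t·(S−U) with t = -1/3, so UL:LS = t:(1−t) = -1/3:4/3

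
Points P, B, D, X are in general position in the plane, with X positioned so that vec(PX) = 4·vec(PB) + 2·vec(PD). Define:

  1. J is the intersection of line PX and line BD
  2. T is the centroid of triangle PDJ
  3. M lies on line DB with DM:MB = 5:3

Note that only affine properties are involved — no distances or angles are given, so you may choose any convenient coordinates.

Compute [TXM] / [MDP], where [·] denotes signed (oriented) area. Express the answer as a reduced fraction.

[TXM]:[MDP] = -64/45

Assign P = (0, 0), B = (1, 0), D = (0, 1), X = (4, 2) — the answer is frame-independent, so this choice is without loss of generality.
1. J is the intersection of line PX and line BD ⇒ J = (2/3, 1/3)
2. T is the centroid of triangle PDJ ⇒ T = (2/9, 4/9)
3. M lies on line DB with DM:MB = 5:3 ⇒ M = (5/8, 3/8)
2·[TXM] = -8/9, 2·[MDP] = 5/8
[TXM]:[MDP] = -8/9:5/8 = -64/45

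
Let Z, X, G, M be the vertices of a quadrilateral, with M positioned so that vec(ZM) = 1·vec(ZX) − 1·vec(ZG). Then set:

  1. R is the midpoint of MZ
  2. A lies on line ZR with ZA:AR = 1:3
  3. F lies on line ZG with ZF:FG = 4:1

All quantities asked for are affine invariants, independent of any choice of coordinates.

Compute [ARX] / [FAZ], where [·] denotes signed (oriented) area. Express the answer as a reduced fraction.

[ARX]:[FAZ] = -15/4

Work in coordinates with Z = (0, 0), X = (1, 0), G = (0, 1), M = (1, -1).
1. R is the midpoint of MZ ⇒ R = (1/2, -1/2)
2. A lies on line ZR with ZA:AR = 1:3 ⇒ A = (1/8, -1/8)
3. F lies on line ZG with ZF:FG = 4:1 ⇒ F = (0, 4/5)
2·[ARX] = 3/8, 2·[FAZ] = -1/10
[ARX]:[FAZ] = 3/8:-1/10 = -15/4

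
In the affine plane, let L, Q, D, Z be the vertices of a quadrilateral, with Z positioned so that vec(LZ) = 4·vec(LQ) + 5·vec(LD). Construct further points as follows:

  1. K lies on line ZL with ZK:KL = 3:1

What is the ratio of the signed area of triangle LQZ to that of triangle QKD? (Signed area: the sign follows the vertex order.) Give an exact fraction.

[LQZ]:[QKD] = 4

Work in coordinates with L = (0, 0), Q = (1, 0), D = (0, 1), Z = (4, 5).
1. K lies on line ZL with ZK:KL = 3:1 ⇒ K = (1, 5/4)
2·[LQZ] = 5, 2·[QKD] = 5/4
[LQZ]:[QKD] = 5:5/4 = 4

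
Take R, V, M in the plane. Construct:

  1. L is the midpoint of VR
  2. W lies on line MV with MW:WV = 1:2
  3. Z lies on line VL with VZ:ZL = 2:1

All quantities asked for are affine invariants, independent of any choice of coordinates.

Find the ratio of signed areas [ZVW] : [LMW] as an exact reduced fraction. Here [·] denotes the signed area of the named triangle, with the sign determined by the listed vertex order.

[ZVW]:[LMW] = -4/3

Choose coordinates R = (0, 0), V = (1, 0), M = (0, 1).
1. L is the midpoint of VR ⇒ L = (1/2, 0)
2. W lies on line MV with MW:WV = 1:2 ⇒ W = (1/3, 2/3)
3. Z lies on line VL with VZ:ZL = 2:1 ⇒ Z = (2/3, 0)
2·[ZVW] = 2/9, 2·[LMW] = -1/6
[ZVW]:[LMW] = 2/9:-1/6 = -4/3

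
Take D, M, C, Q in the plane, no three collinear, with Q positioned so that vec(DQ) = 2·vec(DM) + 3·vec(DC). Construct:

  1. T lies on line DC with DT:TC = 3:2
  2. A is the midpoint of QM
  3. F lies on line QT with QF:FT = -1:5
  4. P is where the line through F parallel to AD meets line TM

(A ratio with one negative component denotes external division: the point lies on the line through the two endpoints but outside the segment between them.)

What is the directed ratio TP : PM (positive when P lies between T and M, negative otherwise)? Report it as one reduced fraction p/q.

TP:PM = -5/21

Work in coordinates with D = (0, 0), M = (1, 0), C = (0, 1), Q = (2, 3).
1. T lies on line DC with DT:TC = 3:2 ⇒ T = (0, 3/5)
2. A is the midpoint of QM ⇒ A = (3/2, 3/2)
3. F lies on line QT with QF:FT = -1:5 ⇒ F = (5/2, 18/5)
4. P is where the line through F parallel to AD meets line TM ⇒ P = (-5/16, 63/80)
P = T + t·(M−T) with t = -5/16, so TP:PM = t:(1−t) = -5/16:21/16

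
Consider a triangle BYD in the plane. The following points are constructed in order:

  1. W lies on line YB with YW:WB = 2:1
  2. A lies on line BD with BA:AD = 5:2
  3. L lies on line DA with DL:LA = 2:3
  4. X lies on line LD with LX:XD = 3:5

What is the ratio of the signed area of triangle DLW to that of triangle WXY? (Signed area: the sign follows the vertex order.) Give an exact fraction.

[DLW]:[WXY] = -4/65

Assign B = (0, 0), Y = (1, 0), D = (0, 1) — the answer is frame-independent, so this choice is without loss of generality.
1. W lies on line YB with YW:WB = 2:1 ⇒ W = (1/3, 0)
2. A lies on line BD with BA:AD = 5:2 ⇒ A = (0, 5/7)
3. L lies on line DA with DL:LA = 2:3 ⇒ L = (0, 31/35)
4. X lies on line LD with LX:XD = 3:5 ⇒ X = (0, 13/14)
2·[DLW] = 4/105, 2·[WXY] = -13/21
[DLW]:[WXY] = 4/105:-13/21 = -4/65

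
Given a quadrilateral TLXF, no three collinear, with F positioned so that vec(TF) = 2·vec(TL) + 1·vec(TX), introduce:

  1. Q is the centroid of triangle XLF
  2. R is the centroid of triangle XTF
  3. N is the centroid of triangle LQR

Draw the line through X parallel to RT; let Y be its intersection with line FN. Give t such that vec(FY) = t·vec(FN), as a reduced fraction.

Work in coordinates with T = (0, 0), L = (1, 0), X = (0, 1), F = (2, 1).
1. Q is the centroid of triangle XLF ⇒ Q = (1, 2/3)
2. R is the centroid of triangle XTF ⇒ R = (2/3, 2/3)
3. N is the centroid of triangle LQR ⇒ N = (8/9, 4/9)
through X parallel to RT: direction (-2/3, -2/3); meets FN at Y = (-2, -1)
Y = F + t·(N−F) with t = 18/5

t = 18/5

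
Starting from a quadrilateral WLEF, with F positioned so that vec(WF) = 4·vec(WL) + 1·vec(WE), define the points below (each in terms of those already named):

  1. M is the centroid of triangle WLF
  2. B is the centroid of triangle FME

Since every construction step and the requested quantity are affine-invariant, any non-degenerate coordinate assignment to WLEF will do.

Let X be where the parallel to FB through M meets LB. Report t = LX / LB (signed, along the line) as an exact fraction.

Set W = (0, 0), L = (1, 0), E = (0, 1), F = (4, 1); any affine frame gives the same invariant.
1. M is the centroid of triangle WLF ⇒ M = (5/3, 1/3)
2. B is the centroid of triangle FME ⇒ B = (17/9, 7/9)
through M parallel to FB: direction (-19/9, -2/9); meets LB at X = (157/117, 35/117)
X = L + t·(B−L) with t = 5/13

t = 5/13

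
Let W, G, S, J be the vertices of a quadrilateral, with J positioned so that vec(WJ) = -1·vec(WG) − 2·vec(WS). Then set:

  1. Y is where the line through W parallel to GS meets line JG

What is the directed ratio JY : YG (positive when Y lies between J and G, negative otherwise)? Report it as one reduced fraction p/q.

JY:YG = 3

Work in coordinates with W = (0, 0), G = (1, 0), S = (0, 1), J = (-1, -2).
1. Y is where the line through W parallel to GS meets line JG ⇒ Y = (1/2, -1/2)
Y = J + t·(G−J) with t = 3/4, so JY:YG = t:(1−t) = 3/4:1/4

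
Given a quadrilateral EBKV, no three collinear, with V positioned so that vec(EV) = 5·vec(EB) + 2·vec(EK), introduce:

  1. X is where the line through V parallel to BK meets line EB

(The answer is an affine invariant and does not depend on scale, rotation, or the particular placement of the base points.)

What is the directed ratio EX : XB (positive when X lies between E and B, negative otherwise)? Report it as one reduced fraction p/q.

EX:XB = -7/6

Set E = (0, 0), B = (1, 0), K = (0, 1), V = (5, 2); any affine frame gives the same invariant.
1. X is where the line through V parallel to BK meets line EB ⇒ X = (7, 0)
X = E + t·(B−E) with t = 7, so EX:XB = t:(1−t) = 7:-6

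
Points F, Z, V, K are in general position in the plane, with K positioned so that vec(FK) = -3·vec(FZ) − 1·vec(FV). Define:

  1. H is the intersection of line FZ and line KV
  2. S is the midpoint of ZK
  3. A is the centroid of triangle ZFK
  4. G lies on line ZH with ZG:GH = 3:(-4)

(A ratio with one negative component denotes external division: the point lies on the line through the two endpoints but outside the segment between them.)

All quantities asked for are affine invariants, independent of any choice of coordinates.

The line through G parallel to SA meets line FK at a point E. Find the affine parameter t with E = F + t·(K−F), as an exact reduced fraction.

t = -17/2

Work in coordinates with F = (0, 0), Z = (1, 0), V = (0, 1), K = (-3, -1).
1. H is the intersection of line FZ and line KV ⇒ H = (-3/2, 0)
2. S is the midpoint of ZK ⇒ S = (-1, -1/2)
3. A is the centroid of triangle ZFK ⇒ A = (-2/3, -1/3)
4. G lies on line ZH with ZG:GH = 3:(-4) ⇒ G = (17/2, 0)
through G parallel to SA: direction (1/3, 1/6); meets FK at E = (51/2, 17/2)
E = F + t·(K−F) with t = -17/2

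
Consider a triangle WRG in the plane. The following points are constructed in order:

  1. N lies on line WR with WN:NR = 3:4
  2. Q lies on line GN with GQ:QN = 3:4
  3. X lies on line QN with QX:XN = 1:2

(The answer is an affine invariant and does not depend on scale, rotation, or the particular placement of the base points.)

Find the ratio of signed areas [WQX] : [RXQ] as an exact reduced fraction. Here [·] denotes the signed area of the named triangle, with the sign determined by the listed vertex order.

[WQX]:[RXQ] = 3/4

Set W = (0, 0), R = (1, 0), G = (0, 1); any affine frame gives the same invariant.
1. N lies on line WR with WN:NR = 3:4 ⇒ N = (3/7, 0)
2. Q lies on line GN with GQ:QN = 3:4 ⇒ Q = (9/49, 4/7)
3. X lies on line QN with QX:XN = 1:2 ⇒ X = (13/49, 8/21)
2·[WQX] = -4/49, 2·[RXQ] = -16/147
[WQX]:[RXQ] = -4/49:-16/147 = 3/4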